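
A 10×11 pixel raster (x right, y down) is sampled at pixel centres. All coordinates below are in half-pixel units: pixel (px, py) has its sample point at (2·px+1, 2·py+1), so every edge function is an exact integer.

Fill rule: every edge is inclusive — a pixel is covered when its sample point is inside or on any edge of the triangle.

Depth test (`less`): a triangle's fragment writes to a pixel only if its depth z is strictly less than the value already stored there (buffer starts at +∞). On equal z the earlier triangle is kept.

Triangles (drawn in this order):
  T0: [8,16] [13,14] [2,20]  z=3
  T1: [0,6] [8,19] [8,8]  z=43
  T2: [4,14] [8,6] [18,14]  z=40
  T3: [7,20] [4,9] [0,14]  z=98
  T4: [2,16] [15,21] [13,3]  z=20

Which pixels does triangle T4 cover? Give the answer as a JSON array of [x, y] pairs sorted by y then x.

T0:
  2·area = 8
  edge (8, 16)→(13, 14): d=(5,-2) inclusive
  edge (13, 14)→(2, 20): d=(-11,6) inclusive
  edge (2, 20)→(8, 16): d=(6,-4) inclusive
    (5,7)@(11, 15): e=[1,1,6] → █
    (6,7)@(13, 15): e=[5,-11,14] → ·
    (3,8)@(7, 17): e=[3,3,2] → █
    (4,8)@(9, 17): e=[7,-9,10] → ·
    (5,8)@(11, 17): e=[11,-21,18] → ·
    (3,9)@(7, 19): e=[13,-19,14] → ·
  covered (2 px):
    · · · · · · · · · ·
    · · · · · · · · · ·
    · · · · · · · · · ·
    · · · · · · · · · ·
    · · · · · · · · · ·
    · · · · · · · · · ·
    · · · · · · · · · ·
    · · · · · █ · · · ·
    · · · █ · · · · · ·
    · · · · · · · · · ·
    · · · · · · · · · ·
T1:
  2·area = 88  (B↔C swapped to make it positive)
  edge (0, 6)→(8, 8): d=(8,2) inclusive
  edge (8, 8)→(8, 19): d=(0,11) inclusive
  edge (8, 19)→(0, 6): d=(-8,-13) inclusive
    (0,3)@(1, 7): e=[6,77,5] → █
    (1,3)@(3, 7): e=[2,55,31] → █
    (2,3)@(5, 7): e=[-2,33,57] → ·
    (0,4)@(1, 9): e=[22,77,-11] → ·
    (1,4)@(3, 9): e=[18,55,15] → █
    (2,4)@(5, 9): e=[14,33,41] → █
    (3,4)@(7, 9): e=[10,11,67] → █
    (4,4)@(9, 9): e=[6,-11,93] → ·
    (1,5)@(3, 11): e=[34,55,-1] → ·
    (2,5)@(5, 11): e=[30,33,25] → █
    (4,5)@(9, 11): e=[22,-11,77] → ·
    (2,6)@(5, 13): e=[46,33,9] → █
  covered (11 px):
    · · · · · · · · · ·
    · · · · · · · · · ·
    · · · · · · · · · ·
    █ █ · · · · · · · ·
    · █ █ █ · · · · · ·
    · · █ █ · · · · · ·
    · · █ █ · · · · · ·
    · · · █ · · · · · ·
    · · · █ · · · · · ·
    · · · · · · · · · ·
    · · · · · · · · · ·
T2:
  2·area = 112
  edge (4, 14)→(8, 6): d=(4,-8) inclusive
  edge (8, 6)→(18, 14): d=(10,8) inclusive
  edge (18, 14)→(4, 14): d=(-14,0) inclusive
    (4,3)@(9, 7): e=[12,2,98] → █
    (5,3)@(11, 7): e=[28,-14,98] → ·
    (3,4)@(7, 9): e=[4,38,70] → █
    (5,4)@(11, 9): e=[36,6,70] → █
    (6,4)@(13, 9): e=[52,-10,70] → ·
    (3,5)@(7, 11): e=[12,58,42] → █
    (6,5)@(13, 11): e=[60,10,42] → █
    (7,5)@(15, 11): e=[76,-6,42] → ·
    (2,6)@(5, 13): e=[4,94,14] → █
    (7,6)@(15, 13): e=[84,14,14] → █
    (8,6)@(17, 13): e=[100,-2,14] → ·
    (2,7)@(5, 15): e=[12,114,-14] → ·
  covered (14 px):
    · · · · · · · · · ·
    · · · · · · · · · ·
    · · · · · · · · · ·
    · · · · █ · · · · ·
    · · · █ █ █ · · · ·
    · · · █ █ █ █ · · ·
    · · █ █ █ █ █ █ · ·
    · · · · · · · · · ·
    · · · · · · · · · ·
    · · · · · · · · · ·
    · · · · · · · · · ·
T3:
  2·area = 59  (B↔C swapped to make it positive)
  edge (7, 20)→(0, 14): d=(-7,-6) inclusive
  edge (0, 14)→(4, 9): d=(4,-5) inclusive
  edge (4, 9)→(7, 20): d=(3,11) inclusive
    (1,5)@(3, 11): e=[39,3,17] → █
    (2,5)@(5, 11): e=[51,13,-5] → ·
    (0,6)@(1, 13): e=[13,1,45] → █
    (2,6)@(5, 13): e=[37,21,1] → █
    (3,6)@(7, 13): e=[49,31,-21] → ·
    (0,7)@(1, 15): e=[-1,9,51] → ·
    (1,7)@(3, 15): e=[11,19,29] → █
    (3,7)@(7, 15): e=[35,39,-15] → ·
    (1,8)@(3, 17): e=[-3,27,35] → ·
    (2,8)@(5, 17): e=[9,37,13] → █
    (3,8)@(7, 17): e=[21,47,-9] → ·
    (2,9)@(5, 19): e=[-5,45,19] → ·
  covered (7 px):
    · · · · · · · · · ·
    · · · · · · · · · ·
    · · · · · · · · · ·
    · · · · · · · · · ·
    · · · · · · · · · ·
    · █ · · · · · · · ·
    █ █ █ · · · · · · ·
    · █ █ · · · · · · ·
    · · █ · · · · · · ·
    · · · · · · · · · ·
    · · · · · · · · · ·
T4:
  2·area = 224  (B↔C swapped to make it positive)
  edge (2, 16)→(13, 3): d=(11,-13) inclusive
  edge (13, 3)→(15, 21): d=(2,18) inclusive
  edge (15, 21)→(2, 16): d=(-13,-5) inclusive
    (6,1)@(13, 3): e=[0,0,224] → █  [on edge]
    (7,1)@(15, 3): e=[26,-36,234] → ·
    (6,2)@(13, 5): e=[22,4,198] → █
    (7,2)@(15, 5): e=[48,-32,208] → ·
    (5,3)@(11, 7): e=[18,44,162] → █
    (7,3)@(15, 7): e=[70,-28,182] → ·
    (4,4)@(9, 9): e=[14,84,126] → █
    (7,4)@(15, 9): e=[92,-24,156] → ·
    (3,5)@(7, 11): e=[10,124,90] → █
    (7,5)@(15, 11): e=[114,-20,130] → ·
    (2,6)@(5, 13): e=[6,164,54] → █
    (7,6)@(15, 13): e=[136,-16,104] → ·
    (7,10)@(15, 21): e=[224,0,0] → █  [on edge]
  covered (30 px):
    · · · · · · · · · ·
    · · · · · · █ · · ·
    · · · · · · █ · · ·
    · · · · · █ █ · · ·
    · · · · █ █ █ · · ·
    · · · █ █ █ █ · · ·
    · · █ █ █ █ █ · · ·
    · █ █ █ █ █ █ · · ·
    · · █ █ █ █ █ · · ·
    · · · · · █ █ · · ·
    · · · · · · · █ · ·

Answer: [[6,1],[6,2],[5,3],[6,3],[4,4],[5,4],[6,4],[3,5],[4,5],[5,5],[6,5],[2,6],[3,6],[4,6],[5,6],[6,6],[1,7],[2,7],[3,7],[4,7],[5,7],[6,7],[2,8],[3,8],[4,8],[5,8],[6,8],[5,9],[6,9],[7,10]]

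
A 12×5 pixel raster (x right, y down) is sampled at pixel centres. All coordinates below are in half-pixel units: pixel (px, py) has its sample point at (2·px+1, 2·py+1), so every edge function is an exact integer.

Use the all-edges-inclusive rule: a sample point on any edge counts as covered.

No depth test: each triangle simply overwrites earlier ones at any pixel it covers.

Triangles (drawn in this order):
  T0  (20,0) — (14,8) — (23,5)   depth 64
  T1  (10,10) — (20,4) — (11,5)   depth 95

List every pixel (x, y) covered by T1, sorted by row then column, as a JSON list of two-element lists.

T0:
  2·area = 54  (B↔C swapped to make it positive)
  edge (20, 0)→(23, 5): d=(3,5) inclusive
  edge (23, 5)→(14, 8): d=(-9,3) inclusive
  edge (14, 8)→(20, 0): d=(6,-8) inclusive
    (9,1)@(19, 3): e=[14,30,10] → #
    (10,1)@(21, 3): e=[4,24,26] → #
    (11,1)@(23, 3): e=[-6,18,42] → ·
    (8,2)@(17, 5): e=[30,18,6] → #
    (11,2)@(23, 5): e=[0,0,54] → #  [on edge]
    (7,3)@(15, 7): e=[46,6,2] → #
    (8,3)@(17, 7): e=[36,0,18] → #  [on edge]
    (9,3)@(19, 7): e=[26,-6,34] → ·
    (10,3)@(21, 7): e=[16,-12,50] → ·
    (11,3)@(23, 7): e=[6,-18,66] → ·
    (5,4)@(11, 9): e=[72,0,-18] → ·  [on edge]
    (7,4)@(15, 9): e=[52,-12,14] → ·
  covered (8 px):
    · · · · · · · · · · · ·
    · · · · · · · · · # # ·
    · · · · · · · · # # # #
    · · · · · · · # # · · ·
    · · · · · · · · · · · ·
T1:
  2·area = 44  (B↔C swapped to make it positive)
  edge (10, 10)→(11, 5): d=(1,-5) inclusive
  edge (11, 5)→(20, 4): d=(9,-1) inclusive
  edge (20, 4)→(10, 10): d=(-10,6) inclusive
    (5,2)@(11, 5): e=[0,0,44] → #  [on edge]
    (6,2)@(13, 5): e=[10,2,32] → #
    (7,2)@(15, 5): e=[20,4,20] → #
    (8,2)@(17, 5): e=[30,6,8] → #
    (9,2)@(19, 5): e=[40,8,-4] → ·
    (5,3)@(11, 7): e=[2,18,24] → #
    (7,3)@(15, 7): e=[22,22,0] → #  [on edge]
    (8,3)@(17, 7): e=[32,24,-12] → ·
    (5,4)@(11, 9): e=[4,36,4] → #
    (6,4)@(13, 9): e=[14,38,-8] → ·
    (7,4)@(15, 9): e=[24,40,-20] → ·
  covered (8 px):
    · · · · · · · · · · · ·
    · · · · · · · · · · · ·
    · · · · · # # # # · · ·
    · · · · · # # # · · · ·
    · · · · · # · · · · · ·

Final: [[5,2],[6,2],[7,2],[8,2],[5,3],[6,3],[7,3],[5,4]]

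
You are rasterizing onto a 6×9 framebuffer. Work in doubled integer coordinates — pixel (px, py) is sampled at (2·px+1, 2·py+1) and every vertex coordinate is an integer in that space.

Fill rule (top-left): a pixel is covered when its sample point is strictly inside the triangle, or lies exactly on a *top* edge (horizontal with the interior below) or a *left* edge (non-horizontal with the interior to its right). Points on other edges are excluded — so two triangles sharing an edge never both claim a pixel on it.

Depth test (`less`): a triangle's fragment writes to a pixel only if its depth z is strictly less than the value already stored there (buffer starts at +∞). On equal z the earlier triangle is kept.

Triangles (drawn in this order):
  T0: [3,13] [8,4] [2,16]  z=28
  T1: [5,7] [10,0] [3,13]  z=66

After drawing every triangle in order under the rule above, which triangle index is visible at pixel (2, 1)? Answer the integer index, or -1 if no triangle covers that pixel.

T0:
  2·area = 6
  edge (3, 13)→(8, 4): d=(5,-9) top-left  bias=+0
  edge (8, 4)→(2, 16): d=(-6,12) right/bottom  bias=-1
  edge (2, 16)→(3, 13): d=(1,-3) top-left  bias=+0
    (3,0)@(7, 1): e=[-24,30,0] → ·  [on edge]
    (2,3)@(5, 7): e=[-12,18,0] → ·  [on edge]
    (1,6)@(3, 13): e=[0,6,0] → █  [on edge]
    (2,6)@(5, 13): e=[18,-18,6] → ·
    (1,7)@(3, 15): e=[10,-6,2] → ·
  covered (1 px):
    · · · · · ·
    · · · · · ·
    · · · · · ·
    · · · · · ·
    · · · · · ·
    · · · · · ·
    · █ · · · ·
    · · · · · ·
    · · · · · ·
T1:
  2·area = 16
  edge (5, 7)→(10, 0): d=(5,-7) top-left  bias=+0
  edge (10, 0)→(3, 13): d=(-7,13) right/bottom  bias=-1
  edge (3, 13)→(5, 7): d=(2,-6) top-left  bias=+0
    (3,0)@(7, 1): e=[-16,32,0] → ·  [on edge]
    (3,2)@(7, 5): e=[4,4,8] → █
    (4,2)@(9, 5): e=[18,-22,20] → ·
    (2,3)@(5, 7): e=[0,16,0] → █  [on edge]
    (3,3)@(7, 7): e=[14,-10,12] → ·
    (2,4)@(5, 9): e=[10,2,4] → █
    (3,4)@(7, 9): e=[24,-24,16] → ·
    (2,5)@(5, 11): e=[20,-12,8] → ·
    (1,6)@(3, 13): e=[16,0,0] → ·  [on edge]
  covered (3 px):
    · · · · · ·
    · · · · · ·
    · · · █ · ·
    · · █ · · ·
    · · █ · · ·
    · · · · · ·
    · · · · · ·
    · · · · · ·
    · · · · · ·

Z-buffer (winner per pixel, '.' = empty):
  . . . . . .
  . . . . . .
  . . . 1 . .
  . . 1 . . .
  . . 1 . . .
  . . . . . .
  . 0 . . . .
  . . . . . .
  . . . . . .

Result: -1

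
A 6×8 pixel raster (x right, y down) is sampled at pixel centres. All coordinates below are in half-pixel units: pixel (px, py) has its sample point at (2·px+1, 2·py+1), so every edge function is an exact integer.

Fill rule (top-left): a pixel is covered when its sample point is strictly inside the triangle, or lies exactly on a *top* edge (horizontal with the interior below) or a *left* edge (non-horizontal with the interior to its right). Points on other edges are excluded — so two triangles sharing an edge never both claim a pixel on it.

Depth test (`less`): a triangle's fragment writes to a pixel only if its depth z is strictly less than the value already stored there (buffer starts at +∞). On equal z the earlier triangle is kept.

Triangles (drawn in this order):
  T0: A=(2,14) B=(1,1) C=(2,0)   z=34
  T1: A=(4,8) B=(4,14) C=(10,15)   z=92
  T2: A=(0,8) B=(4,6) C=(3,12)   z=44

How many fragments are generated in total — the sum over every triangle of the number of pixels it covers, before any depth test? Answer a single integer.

T0:
  2·area = 14
  edge (2, 14)→(1, 1): d=(-1,-13) top-left  bias=+0
  edge (1, 1)→(2, 0): d=(1,-1) top-left  bias=+0
  edge (2, 0)→(2, 14): d=(0,14) right/bottom  bias=-1
    (0,0)@(1, 1): e=[0,0,14] → █  [on edge]
    (1,0)@(3, 1): e=[26,2,-14] → ·
    (0,1)@(1, 3): e=[-2,2,14] → ·
  covered (1 px):
    █ · · · · ·
    · · · · · ·
    · · · · · ·
    · · · · · ·
    · · · · · ·
    · · · · · ·
    · · · · · ·
    · · · · · ·
T1:
  2·area = 36  (B↔C swapped to make it positive)
  edge (4, 8)→(10, 15): d=(6,7) right/bottom  bias=-1
  edge (10, 15)→(4, 14): d=(-6,-1) top-left  bias=+0
  edge (4, 14)→(4, 8): d=(0,-6) top-left  bias=+0
    (2,5)@(5, 11): e=[11,19,6] → █
    (3,5)@(7, 11): e=[-3,21,18] → ·
    (2,6)@(5, 13): e=[23,7,6] → █
    (3,6)@(7, 13): e=[9,9,18] → █
    (4,6)@(9, 13): e=[-5,11,30] → ·
    (2,7)@(5, 15): e=[35,-5,6] → ·
    (3,7)@(7, 15): e=[21,-3,18] → ·
  covered (3 px):
    · · · · · ·
    · · · · · ·
    · · · · · ·
    · · · · · ·
    · · · · · ·
    · · █ · · ·
    · · █ █ · ·
    · · · · · ·
T2:
  2·area = 22
  edge (0, 8)→(4, 6): d=(4,-2) top-left  bias=+0
  edge (4, 6)→(3, 12): d=(-1,6) right/bottom  bias=-1
  edge (3, 12)→(0, 8): d=(-3,-4) top-left  bias=+0
    (1,3)@(3, 7): e=[2,5,15] → █
    (2,3)@(5, 7): e=[6,-7,23] → ·
    (0,4)@(1, 9): e=[6,15,1] → █
    (2,4)@(5, 9): e=[14,-9,17] → ·
    (0,5)@(1, 11): e=[14,13,-5] → ·
    (1,5)@(3, 11): e=[18,1,3] → █
    (2,5)@(5, 11): e=[22,-11,11] → ·
    (1,6)@(3, 13): e=[26,-1,-3] → ·
  covered (4 px):
    · · · · · ·
    · · · · · ·
    · · · · · ·
    · █ · · · ·
    █ █ · · · ·
    · █ · · · ·
    · · · · · ·
    · · · · · ·

Answer: 8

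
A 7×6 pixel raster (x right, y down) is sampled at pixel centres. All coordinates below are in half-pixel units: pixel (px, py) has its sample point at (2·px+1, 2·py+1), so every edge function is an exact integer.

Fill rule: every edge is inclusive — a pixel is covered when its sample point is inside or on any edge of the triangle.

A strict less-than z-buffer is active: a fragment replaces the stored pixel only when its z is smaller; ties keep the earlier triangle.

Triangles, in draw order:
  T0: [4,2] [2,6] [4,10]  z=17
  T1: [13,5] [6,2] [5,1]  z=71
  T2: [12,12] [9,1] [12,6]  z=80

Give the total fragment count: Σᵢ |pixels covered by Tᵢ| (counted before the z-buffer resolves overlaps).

T0:
  2·area = 16  (B↔C swapped to make it positive)
  edge (4, 2)→(4, 10): d=(0,8) inclusive
  edge (4, 10)→(2, 6): d=(-2,-4) inclusive
  edge (2, 6)→(4, 2): d=(2,-4) inclusive
    (1,2)@(3, 5): e=[8,6,2] → X
    (2,2)@(5, 5): e=[-8,14,10] → .
    (1,3)@(3, 7): e=[8,2,6] → X
    (2,3)@(5, 7): e=[-8,10,14] → .
    (1,4)@(3, 9): e=[8,-2,10] → .
  covered (2 px):
    . . . . . . .
    . . . . . . .
    . X . . . . .
    . X . . . . .
    . . . . . . .
    . . . . . . .
T1:
  2·area = 4
  edge (13, 5)→(6, 2): d=(-7,-3) inclusive
  edge (6, 2)→(5, 1): d=(-1,-1) inclusive
  edge (5, 1)→(13, 5): d=(8,4) inclusive
    (2,0)@(5, 1): e=[4,0,0] → X  [on edge]
    (3,0)@(7, 1): e=[10,2,-8] → .
    (2,1)@(5, 3): e=[-10,-2,16] → .
    (3,1)@(7, 3): e=[-4,0,8] → .  [on edge]
    (4,1)@(9, 3): e=[2,2,0] → X  [on edge]
    (5,1)@(11, 3): e=[8,4,-8] → .
    (4,2)@(9, 5): e=[-12,0,16] → .  [on edge]
    (6,2)@(13, 5): e=[0,4,0] → X  [on edge]
    (5,3)@(11, 7): e=[-20,0,24] → .  [on edge]
    (6,3)@(13, 7): e=[-14,2,16] → .
    (6,4)@(13, 9): e=[-28,0,32] → .  [on edge]
  covered (3 px):
    . . X . . . .
    . . . . X . .
    . . . . . . X
    . . . . . . .
    . . . . . . .
    . . . . . . .
T2:
  2·area = 18
  edge (12, 12)→(9, 1): d=(-3,-11) inclusive
  edge (9, 1)→(12, 6): d=(3,5) inclusive
  edge (12, 6)→(12, 12): d=(0,6) inclusive
    (4,0)@(9, 1): e=[0,0,18] → X  [on edge]
    (5,0)@(11, 1): e=[22,-10,6] → .
    (4,1)@(9, 3): e=[-6,6,18] → .
    (5,2)@(11, 5): e=[10,2,6] → X
    (6,2)@(13, 5): e=[32,-8,-6] → .
    (5,3)@(11, 7): e=[4,8,6] → X
    (6,3)@(13, 7): e=[26,-2,-6] → .
    (5,4)@(11, 9): e=[-2,14,6] → .
  covered (3 px):
    . . . . X . .
    . . . . . . .
    . . . . . X .
    . . . . . X .
    . . . . . . .
    . . . . . . .

Final: 8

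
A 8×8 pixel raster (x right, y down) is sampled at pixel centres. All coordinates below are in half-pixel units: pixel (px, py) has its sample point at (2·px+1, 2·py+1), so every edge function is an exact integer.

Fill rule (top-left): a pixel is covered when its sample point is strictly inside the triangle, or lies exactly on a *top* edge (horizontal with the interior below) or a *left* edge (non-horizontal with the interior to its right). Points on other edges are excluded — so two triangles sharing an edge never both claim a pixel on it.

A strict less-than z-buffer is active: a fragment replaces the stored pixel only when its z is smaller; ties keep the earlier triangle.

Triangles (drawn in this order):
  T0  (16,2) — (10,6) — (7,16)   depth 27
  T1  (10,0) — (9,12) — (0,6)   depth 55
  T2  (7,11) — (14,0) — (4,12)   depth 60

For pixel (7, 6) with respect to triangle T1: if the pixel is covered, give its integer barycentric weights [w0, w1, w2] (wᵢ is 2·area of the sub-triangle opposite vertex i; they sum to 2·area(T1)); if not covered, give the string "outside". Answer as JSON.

T0:
  2·area = 48  (B↔C swapped to make it positive)
  edge (16, 2)→(7, 16): d=(-9,14) right/bottom  bias=-1
  edge (7, 16)→(10, 6): d=(3,-10) top-left  bias=+0
  edge (10, 6)→(16, 2): d=(6,-4) top-left  bias=+0
    (7,1)@(15, 3): e=[5,41,2] → #
    (6,2)@(13, 5): e=[15,27,6] → #
    (7,2)@(15, 5): e=[-13,47,14] → ·
    (5,3)@(11, 7): e=[25,13,10] → #
    (6,3)@(13, 7): e=[-3,33,18] → ·
    (5,4)@(11, 9): e=[7,19,22] → #
    (6,4)@(13, 9): e=[-21,39,30] → ·
    (4,5)@(9, 11): e=[17,5,26] → #
    (5,5)@(11, 11): e=[-11,25,34] → ·
    (4,6)@(9, 13): e=[-1,11,38] → ·
  covered (5 px):
    · · · · · · · ·
    · · · · · · · #
    · · · · · · # ·
    · · · · · # · ·
    · · · · · # · ·
    · · · · # · · ·
    · · · · · · · ·
    · · · · · · · ·
T1:
  2·area = 114
  edge (10, 0)→(9, 12): d=(-1,12) right/bottom  bias=-1
  edge (9, 12)→(0, 6): d=(-9,-6) top-left  bias=+0
  edge (0, 6)→(10, 0): d=(10,-6) top-left  bias=+0
    (4,0)@(9, 1): e=[11,99,4] → #
    (5,0)@(11, 1): e=[-13,111,16] → ·
    (2,1)@(5, 3): e=[57,57,0] → #  [on edge]
    (3,1)@(7, 3): e=[33,69,12] → #
    (5,1)@(11, 3): e=[-15,93,36] → ·
    (1,2)@(3, 5): e=[79,27,8] → #
    (5,2)@(11, 5): e=[-17,75,56] → ·
    (1,3)@(3, 7): e=[77,9,28] → #
    (5,3)@(11, 7): e=[-19,57,76] → ·
    (1,4)@(3, 9): e=[75,-9,48] → ·
    (2,4)@(5, 9): e=[51,3,60] → #
    (5,4)@(11, 9): e=[-21,39,96] → ·
  covered (16 px):
    · · · · # · · ·
    · · # # # · · ·
    · # # # # · · ·
    · # # # # · · ·
    · · # # # · · ·
    · · · · # · · ·
    · · · · · · · ·
    · · · · · · · ·
T2:
  2·area = 26  (B↔C swapped to make it positive)
  edge (7, 11)→(4, 12): d=(-3,1) right/bottom  bias=-1
  edge (4, 12)→(14, 0): d=(10,-12) top-left  bias=+0
  edge (14, 0)→(7, 11): d=(-7,11) right/bottom  bias=-1
    (4,3)@(9, 7): e=[10,10,6] → #
    (5,3)@(11, 7): e=[8,34,-16] → ·
    (3,4)@(7, 9): e=[6,6,14] → #
    (4,4)@(9, 9): e=[4,30,-8] → ·
    (6,4)@(13, 9): e=[0,78,-52] → ·  [on edge]
    (2,5)@(5, 11): e=[2,2,22] → #
    (3,5)@(7, 11): e=[0,26,0] → ·  [on edge]
    (0,6)@(1, 13): e=[0,-26,52] → ·  [on edge]
    (2,6)@(5, 13): e=[-4,22,8] → ·
  covered (3 px):
    · · · · · · · ·
    · · · · · · · ·
    · · · · · · · ·
    · · · · # · · ·
    · · · # · · · ·
    · · # · · · · ·
    · · · · · · · ·
    · · · · · · · ·

Final: "outside"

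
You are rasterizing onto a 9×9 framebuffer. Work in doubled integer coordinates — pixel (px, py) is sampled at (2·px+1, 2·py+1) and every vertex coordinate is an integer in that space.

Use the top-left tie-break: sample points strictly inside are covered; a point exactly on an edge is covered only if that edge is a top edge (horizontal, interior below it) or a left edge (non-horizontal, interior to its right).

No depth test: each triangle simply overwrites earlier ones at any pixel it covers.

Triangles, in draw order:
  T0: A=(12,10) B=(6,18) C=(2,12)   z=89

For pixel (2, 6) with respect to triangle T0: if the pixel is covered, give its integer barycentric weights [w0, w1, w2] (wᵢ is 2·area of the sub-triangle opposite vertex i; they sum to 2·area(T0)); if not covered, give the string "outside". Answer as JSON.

T0:
  2·area = 68
  edge (12, 10)→(6, 18): d=(-6,8) right/bottom  bias=-1
  edge (6, 18)→(2, 12): d=(-4,-6) top-left  bias=+0
  edge (2, 12)→(12, 10): d=(10,-2) top-left  bias=+0
    (8,4)@(17, 9): e=[-34,102,0] → ·  [on edge]
    (3,5)@(7, 11): e=[34,34,0] → █  [on edge]
    (4,5)@(9, 11): e=[18,46,4] → █
    (5,5)@(11, 11): e=[2,58,8] → █
    (6,5)@(13, 11): e=[-14,70,12] → ·
    (1,6)@(3, 13): e=[54,2,12] → █
    (2,6)@(5, 13): e=[38,14,16] → █
    (5,6)@(11, 13): e=[-10,50,28] → ·
    (1,7)@(3, 15): e=[42,-6,32] → ·
    (2,7)@(5, 15): e=[26,6,36] → █
    (4,7)@(9, 15): e=[-6,30,44] → ·
    (2,8)@(5, 17): e=[14,-2,56] → ·
  covered (9 px):
    · · · · · · · · ·
    · · · · · · · · ·
    · · · · · · · · ·
    · · · · · · · · ·
    · · · · · · · · ·
    · · · █ █ █ · · ·
    · █ █ █ █ · · · ·
    · · █ █ · · · · ·
    · · · · · · · · ·

Result: [14,16,38]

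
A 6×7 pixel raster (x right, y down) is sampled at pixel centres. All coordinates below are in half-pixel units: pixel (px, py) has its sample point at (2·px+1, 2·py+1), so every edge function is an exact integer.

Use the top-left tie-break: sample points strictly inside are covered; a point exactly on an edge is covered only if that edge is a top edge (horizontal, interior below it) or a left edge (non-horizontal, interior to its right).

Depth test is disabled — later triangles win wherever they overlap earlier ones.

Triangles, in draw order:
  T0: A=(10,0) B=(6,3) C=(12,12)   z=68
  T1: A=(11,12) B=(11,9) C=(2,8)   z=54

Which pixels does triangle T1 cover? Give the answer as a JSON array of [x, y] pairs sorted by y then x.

T0:
  2·area = 54  (B↔C swapped to make it positive)
  edge (10, 0)→(12, 12): d=(2,12) right/bottom  bias=-1
  edge (12, 12)→(6, 3): d=(-6,-9) top-left  bias=+0
  edge (6, 3)→(10, 0): d=(4,-3) top-left  bias=+0
    (4,0)@(9, 1): e=[14,39,1] → #
    (5,0)@(11, 1): e=[-10,57,7] → ·
    (3,1)@(7, 3): e=[42,9,3] → #
    (5,1)@(11, 3): e=[-6,45,15] → ·
    (3,2)@(7, 5): e=[46,-3,11] → ·
    (4,2)@(9, 5): e=[22,15,17] → #
    (5,2)@(11, 5): e=[-2,33,23] → ·
    (4,3)@(9, 7): e=[26,3,25] → #
    (5,3)@(11, 7): e=[2,21,31] → #
    (4,4)@(9, 9): e=[30,-9,33] → ·
    (5,4)@(11, 9): e=[6,9,39] → #
    (5,5)@(11, 11): e=[10,-3,47] → ·
  covered (7 px):
    · · · · # ·
    · · · # # ·
    · · · · # ·
    · · · · # #
    · · · · · #
    · · · · · ·
    · · · · · ·
T1:
  2·area = 27  (B↔C swapped to make it positive)
  edge (11, 12)→(2, 8): d=(-9,-4) top-left  bias=+0
  edge (2, 8)→(11, 9): d=(9,1) right/bottom  bias=-1
  edge (11, 9)→(11, 12): d=(0,3) right/bottom  bias=-1
    (5,0)@(11, 1): e=[99,-72,0] → ·  [on edge]
    (5,1)@(11, 3): e=[81,-54,0] → ·  [on edge]
    (5,2)@(11, 5): e=[63,-36,0] → ·  [on edge]
    (5,3)@(11, 7): e=[45,-18,0] → ·  [on edge]
    (2,4)@(5, 9): e=[3,6,18] → #
    (3,4)@(7, 9): e=[11,4,12] → #
    (4,4)@(9, 9): e=[19,2,6] → #
    (5,4)@(11, 9): e=[27,0,0] → ·  [on edge]
    (2,5)@(5, 11): e=[-15,24,18] → ·
    (3,5)@(7, 11): e=[-7,22,12] → ·
    (4,5)@(9, 11): e=[1,20,6] → #
    (5,5)@(11, 11): e=[9,18,0] → ·  [on edge]
    (5,6)@(11, 13): e=[-9,36,0] → ·  [on edge]
  covered (4 px):
    · · · · · ·
    · · · · · ·
    · · · · · ·
    · · · · · ·
    · · # # # ·
    · · · · # ·
    · · · · · ·

Final: [[2,4],[3,4],[4,4],[4,5]]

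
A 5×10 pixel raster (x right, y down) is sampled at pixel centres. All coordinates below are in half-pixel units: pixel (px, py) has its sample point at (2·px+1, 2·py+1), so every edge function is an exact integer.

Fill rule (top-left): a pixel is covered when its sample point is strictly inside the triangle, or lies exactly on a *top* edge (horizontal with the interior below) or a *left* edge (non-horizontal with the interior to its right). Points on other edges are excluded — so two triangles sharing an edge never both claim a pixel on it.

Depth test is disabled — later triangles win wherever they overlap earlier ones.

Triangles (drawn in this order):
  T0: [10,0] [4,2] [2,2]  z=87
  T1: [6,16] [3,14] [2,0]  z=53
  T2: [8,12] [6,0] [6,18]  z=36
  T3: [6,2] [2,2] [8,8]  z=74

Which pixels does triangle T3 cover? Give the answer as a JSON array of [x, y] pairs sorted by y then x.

T0:
  2·area = 4
  edge (10, 0)→(4, 2): d=(-6,2) right/bottom  bias=-1
  edge (4, 2)→(2, 2): d=(-2,0) right/bottom  bias=-1
  edge (2, 2)→(10, 0): d=(8,-2) top-left  bias=+0
    (3,0)@(7, 1): e=[0,2,2] → .  [on edge]
    (0,1)@(1, 3): e=[0,-2,6] → .  [on edge]
  covered (0 px):
    . . . . .
    . . . . .
    . . . . .
    . . . . .
    . . . . .
    . . . . .
    . . . . .
    . . . . .
    . . . . .
    . . . . .
T1:
  2·area = 40
  edge (6, 16)→(3, 14): d=(-3,-2) top-left  bias=+0
  edge (3, 14)→(2, 0): d=(-1,-14) top-left  bias=+0
  edge (2, 0)→(6, 16): d=(4,16) right/bottom  bias=-1
    (1,2)@(3, 5): e=[27,9,4] → X
    (2,2)@(5, 5): e=[31,37,-28] → .
    (1,3)@(3, 7): e=[21,7,12] → X
    (2,3)@(5, 7): e=[25,35,-20] → .
    (1,4)@(3, 9): e=[15,5,20] → X
    (2,4)@(5, 9): e=[19,33,-12] → .
    (1,5)@(3, 11): e=[9,3,28] → X
    (2,5)@(5, 11): e=[13,31,-4] → .
    (1,6)@(3, 13): e=[3,1,36] → X
    (2,6)@(5, 13): e=[7,29,4] → X
    (3,6)@(7, 13): e=[11,57,-28] → .
    (1,7)@(3, 15): e=[-3,-1,44] → .
  covered (7 px):
    . . . . .
    . . . . .
    . X . . .
    . X . . .
    . X . . .
    . X . . .
    . X X . .
    . . X . .
    . . . . .
    . . . . .
T2:
  2·area = 36  (B↔C swapped to make it positive)
  edge (8, 12)→(6, 18): d=(-2,6) right/bottom  bias=-1
  edge (6, 18)→(6, 0): d=(0,-18) top-left  bias=+0
  edge (6, 0)→(8, 12): d=(2,12) right/bottom  bias=-1
    (3,3)@(7, 7): e=[16,18,2] → X
    (4,3)@(9, 7): e=[4,54,-22] → .
    (3,4)@(7, 9): e=[12,18,6] → X
    (4,4)@(9, 9): e=[0,54,-18] → .  [on edge]
    (3,5)@(7, 11): e=[8,18,10] → X
    (4,5)@(9, 11): e=[-4,54,-14] → .
    (3,6)@(7, 13): e=[4,18,14] → X
    (4,6)@(9, 13): e=[-8,54,-10] → .
    (3,7)@(7, 15): e=[0,18,18] → .  [on edge]
  covered (4 px):
    . . . . .
    . . . . .
    . . . . .
    . . . X .
    . . . X .
    . . . X .
    . . . X .
    . . . . .
    . . . . .
    . . . . .
T3:
  2·area = 24  (B↔C swapped to make it positive)
  edge (6, 2)→(8, 8): d=(2,6) right/bottom  bias=-1
  edge (8, 8)→(2, 2): d=(-6,-6) top-left  bias=+0
  edge (2, 2)→(6, 2): d=(4,0) top-left  bias=+0
    (0,0)@(1, 1): e=[28,0,-4] → .  [on edge]
    (1,1)@(3, 3): e=[20,0,4] → X  [on edge]
    (2,1)@(5, 3): e=[8,12,4] → X
    (3,1)@(7, 3): e=[-4,24,4] → .
    (1,2)@(3, 5): e=[24,-12,12] → .
    (2,2)@(5, 5): e=[12,0,12] → X  [on edge]
    (3,2)@(7, 5): e=[0,12,12] → .  [on edge]
    (2,3)@(5, 7): e=[16,-12,20] → .
    (3,3)@(7, 7): e=[4,0,20] → X  [on edge]
    (4,3)@(9, 7): e=[-8,12,20] → .
    (3,4)@(7, 9): e=[8,-12,28] → .
    (4,4)@(9, 9): e=[-4,0,28] → .  [on edge]
    (4,5)@(9, 11): e=[0,-12,36] → .  [on edge]
  covered (4 px):
    . . . . .
    . X X . .
    . . X . .
    . . . X .
    . . . . .
    . . . . .
    . . . . .
    . . . . .
    . . . . .
    . . . . .

Result: [[1,1],[2,1],[2,2],[3,3]]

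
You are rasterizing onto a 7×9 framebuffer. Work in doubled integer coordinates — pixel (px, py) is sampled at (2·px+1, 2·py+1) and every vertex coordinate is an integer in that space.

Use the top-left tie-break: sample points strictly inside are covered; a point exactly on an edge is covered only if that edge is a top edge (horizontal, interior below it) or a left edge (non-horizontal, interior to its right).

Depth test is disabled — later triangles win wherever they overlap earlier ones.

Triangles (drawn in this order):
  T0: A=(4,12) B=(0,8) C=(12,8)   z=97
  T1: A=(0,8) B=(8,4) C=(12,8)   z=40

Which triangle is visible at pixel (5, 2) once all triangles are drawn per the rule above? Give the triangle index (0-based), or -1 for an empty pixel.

T0:
  2·area = 48
  edge (4, 12)→(0, 8): d=(-4,-4) top-left  bias=+0
  edge (0, 8)→(12, 8): d=(12,0) top-left  bias=+0
  edge (12, 8)→(4, 12): d=(-8,4) right/bottom  bias=-1
    (0,4)@(1, 9): e=[0,12,36] → █  [on edge]
    (1,4)@(3, 9): e=[8,12,28] → █
    (2,4)@(5, 9): e=[16,12,20] → █
    (3,4)@(7, 9): e=[24,12,12] → █
    (4,4)@(9, 9): e=[32,12,4] → █
    (5,4)@(11, 9): e=[40,12,-4] → ·
    (0,5)@(1, 11): e=[-8,36,20] → ·
    (1,5)@(3, 11): e=[0,36,12] → █  [on edge]
    (3,5)@(7, 11): e=[16,36,-4] → ·
    (4,5)@(9, 11): e=[24,36,-12] → ·
    (1,6)@(3, 13): e=[-8,60,-4] → ·
    (2,6)@(5, 13): e=[0,60,-12] → ·  [on edge]
    (3,7)@(7, 15): e=[0,84,-36] → ·  [on edge]
    (4,8)@(9, 17): e=[0,108,-60] → ·  [on edge]
  covered (7 px):
    · · · · · · ·
    · · · · · · ·
    · · · · · · ·
    · · · · · · ·
    █ █ █ █ █ · ·
    · █ █ · · · ·
    · · · · · · ·
    · · · · · · ·
    · · · · · · ·
T1:
  2·area = 48
  edge (0, 8)→(8, 4): d=(8,-4) top-left  bias=+0
  edge (8, 4)→(12, 8): d=(4,4) right/bottom  bias=-1
  edge (12, 8)→(0, 8): d=(-12,0) right/bottom  bias=-1
    (2,0)@(5, 1): e=[-36,0,84] → ·  [on edge]
    (3,1)@(7, 3): e=[-12,0,60] → ·  [on edge]
    (3,2)@(7, 5): e=[4,8,36] → █
    (4,2)@(9, 5): e=[12,0,36] → ·  [on edge]
    (1,3)@(3, 7): e=[4,32,12] → █
    (2,3)@(5, 7): e=[12,24,12] → █
    (4,3)@(9, 7): e=[28,8,12] → █
    (5,3)@(11, 7): e=[36,0,12] → ·  [on edge]
    (1,4)@(3, 9): e=[20,40,-12] → ·
    (2,4)@(5, 9): e=[28,32,-12] → ·
    (3,4)@(7, 9): e=[36,24,-12] → ·
    (4,4)@(9, 9): e=[44,16,-12] → ·
    (6,4)@(13, 9): e=[60,0,-12] → ·  [on edge]
  covered (5 px):
    · · · · · · ·
    · · · · · · ·
    · · · █ · · ·
    · █ █ █ █ · ·
    · · · · · · ·
    · · · · · · ·
    · · · · · · ·
    · · · · · · ·
    · · · · · · ·

Z-buffer (winner per pixel, '.' = empty):
  . . . . . . .
  . . . . . . .
  . . . 1 . . .
  . 1 1 1 1 . .
  0 0 0 0 0 . .
  . 0 0 . . . .
  . . . . . . .
  . . . . . . .
  . . . . . . .

Result: -1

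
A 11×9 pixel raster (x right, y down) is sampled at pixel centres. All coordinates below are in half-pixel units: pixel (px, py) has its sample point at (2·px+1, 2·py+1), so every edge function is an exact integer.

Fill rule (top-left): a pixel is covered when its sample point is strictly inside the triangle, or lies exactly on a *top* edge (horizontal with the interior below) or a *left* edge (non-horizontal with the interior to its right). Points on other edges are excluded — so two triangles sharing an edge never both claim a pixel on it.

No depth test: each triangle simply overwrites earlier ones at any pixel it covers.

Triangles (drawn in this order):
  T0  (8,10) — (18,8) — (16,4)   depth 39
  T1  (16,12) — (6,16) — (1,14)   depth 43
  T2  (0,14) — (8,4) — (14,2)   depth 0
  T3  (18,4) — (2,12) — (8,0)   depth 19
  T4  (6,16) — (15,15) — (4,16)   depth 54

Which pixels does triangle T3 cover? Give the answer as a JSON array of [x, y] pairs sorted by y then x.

T0:
  2·area = 44  (B↔C swapped to make it positive)
  edge (8, 10)→(16, 4): d=(8,-6) top-left  bias=+0
  edge (16, 4)→(18, 8): d=(2,4) right/bottom  bias=-1
  edge (18, 8)→(8, 10): d=(-10,2) right/bottom  bias=-1
    (7,2)@(15, 5): e=[2,6,36] → #
    (8,2)@(17, 5): e=[14,-2,32] → ·
    (6,3)@(13, 7): e=[6,18,20] → #
    (8,3)@(17, 7): e=[30,2,12] → #
    (9,3)@(19, 7): e=[42,-6,8] → ·
    (5,4)@(11, 9): e=[10,30,4] → #
    (6,4)@(13, 9): e=[22,22,0] → ·  [on edge]
    (7,4)@(15, 9): e=[34,14,-4] → ·
    (8,4)@(17, 9): e=[46,6,-8] → ·
    (1,5)@(3, 11): e=[-22,66,0] → ·  [on edge]
    (5,5)@(11, 11): e=[26,34,-16] → ·
  covered (5 px):
    · · · · · · · · · · ·
    · · · · · · · · · · ·
    · · · · · · · # · · ·
    · · · · · · # # # · ·
    · · · · · # · · · · ·
    · · · · · · · · · · ·
    · · · · · · · · · · ·
    · · · · · · · · · · ·
    · · · · · · · · · · ·
T1:
  2·area = 40
  edge (16, 12)→(6, 16): d=(-10,4) right/bottom  bias=-1
  edge (6, 16)→(1, 14): d=(-5,-2) top-left  bias=+0
  edge (1, 14)→(16, 12): d=(15,-2) top-left  bias=+0
    (4,6)@(9, 13): e=[18,21,1] → #
    (5,6)@(11, 13): e=[10,25,5] → #
    (6,6)@(13, 13): e=[2,29,9] → #
    (7,6)@(15, 13): e=[-6,33,13] → ·
    (2,7)@(5, 15): e=[14,3,23] → #
    (3,7)@(7, 15): e=[6,7,27] → #
    (4,7)@(9, 15): e=[-2,11,31] → ·
    (5,7)@(11, 15): e=[-10,15,35] → ·
    (6,7)@(13, 15): e=[-18,19,39] → ·
    (2,8)@(5, 17): e=[-6,-7,53] → ·
    (3,8)@(7, 17): e=[-14,-3,57] → ·
  covered (5 px):
    · · · · · · · · · · ·
    · · · · · · · · · · ·
    · · · · · · · · · · ·
    · · · · · · · · · · ·
    · · · · · · · · · · ·
    · · · · · · · · · · ·
    · · · · # # # · · · ·
    · · # # · · · · · · ·
    · · · · · · · · · · ·
T2:
  2·area = 44
  edge (0, 14)→(8, 4): d=(8,-10) top-left  bias=+0
  edge (8, 4)→(14, 2): d=(6,-2) top-left  bias=+0
  edge (14, 2)→(0, 14): d=(-14,12) right/bottom  bias=-1
    (8,0)@(17, 1): e=[66,0,-22] → ·  [on edge]
    (5,1)@(11, 3): e=[22,0,22] → #  [on edge]
    (6,1)@(13, 3): e=[42,4,-2] → ·
    (2,2)@(5, 5): e=[-22,0,66] → ·  [on edge]
    (4,2)@(9, 5): e=[18,8,18] → #
    (5,2)@(11, 5): e=[38,12,-6] → ·
    (3,3)@(7, 7): e=[14,16,14] → #
    (4,3)@(9, 7): e=[34,20,-10] → ·
    (2,4)@(5, 9): e=[10,24,10] → #
    (3,4)@(7, 9): e=[30,28,-14] → ·
    (1,5)@(3, 11): e=[6,32,6] → #
    (2,5)@(5, 11): e=[26,36,-18] → ·
  covered (6 px):
    · · · · · · · · · · ·
    · · · · · # · · · · ·
    · · · · # · · · · · ·
    · · · # · · · · · · ·
    · · # · · · · · · · ·
    · # · · · · · · · · ·
    # · · · · · · · · · ·
    · · · · · · · · · · ·
    · · · · · · · · · · ·
T3:
  2·area = 144
  edge (18, 4)→(2, 12): d=(-16,8) right/bottom  bias=-1
  edge (2, 12)→(8, 0): d=(6,-12) top-left  bias=+0
  edge (8, 0)→(18, 4): d=(10,4) right/bottom  bias=-1
    (4,0)@(9, 1): e=[120,18,6] → #
    (5,0)@(11, 1): e=[104,42,-2] → ·
    (3,1)@(7, 3): e=[104,6,34] → #
    (5,1)@(11, 3): e=[72,54,18] → #
    (6,1)@(13, 3): e=[56,78,10] → #
    (7,1)@(15, 3): e=[40,102,2] → #
    (8,1)@(17, 3): e=[24,126,-6] → ·
    (3,2)@(7, 5): e=[72,18,54] → #
    (8,2)@(17, 5): e=[-8,138,14] → ·
    (2,3)@(5, 7): e=[56,6,82] → #
    (6,3)@(13, 7): e=[-8,102,50] → ·
    (7,3)@(15, 7): e=[-24,126,42] → ·
  covered (18 px):
    · · · · # · · · · · ·
    · · · # # # # # · · ·
    · · · # # # # # · · ·
    · · # # # # · · · · ·
    · · # # · · · · · · ·
    · # · · · · · · · · ·
    · · · · · · · · · · ·
    · · · · · · · · · · ·
    · · · · · · · · · · ·
T4:
  2·area = 2  (B↔C swapped to make it positive)
  edge (6, 16)→(4, 16): d=(-2,0) right/bottom  bias=-1
  edge (4, 16)→(15, 15): d=(11,-1) top-left  bias=+0
  edge (15, 15)→(6, 16): d=(-9,1) right/bottom  bias=-1
    (7,7)@(15, 15): e=[2,0,0] → ·  [on edge]
  covered (0 px):
    · · · · · · · · · · ·
    · · · · · · · · · · ·
    · · · · · · · · · · ·
    · · · · · · · · · · ·
    · · · · · · · · · · ·
    · · · · · · · · · · ·
    · · · · · · · · · · ·
    · · · · · · · · · · ·
    · · · · · · · · · · ·

Final: [[4,0],[3,1],[4,1],[5,1],[6,1],[7,1],[3,2],[4,2],[5,2],[6,2],[7,2],[2,3],[3,3],[4,3],[5,3],[2,4],[3,4],[1,5]]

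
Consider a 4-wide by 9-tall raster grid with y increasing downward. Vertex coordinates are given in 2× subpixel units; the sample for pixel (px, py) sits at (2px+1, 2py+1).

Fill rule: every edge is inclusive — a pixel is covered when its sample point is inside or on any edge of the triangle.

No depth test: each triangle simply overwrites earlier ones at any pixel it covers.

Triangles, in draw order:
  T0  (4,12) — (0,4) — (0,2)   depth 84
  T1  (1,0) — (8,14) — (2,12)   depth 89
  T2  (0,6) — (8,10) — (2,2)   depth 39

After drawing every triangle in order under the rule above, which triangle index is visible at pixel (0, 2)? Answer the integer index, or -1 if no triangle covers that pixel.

T0:
  2·area = 8
  edge (4, 12)→(0, 4): d=(-4,-8) inclusive
  edge (0, 4)→(0, 2): d=(0,-2) inclusive
  edge (0, 2)→(4, 12): d=(4,10) inclusive
    (0,2)@(1, 5): e=[4,2,2] → X
    (1,2)@(3, 5): e=[20,6,-18] → .
    (0,3)@(1, 7): e=[-4,2,10] → .
  covered (1 px):
    . . . .
    . . . .
    X . . .
    . . . .
    . . . .
    . . . .
    . . . .
    . . . .
    . . . .
T1:
  2·area = 70
  edge (1, 0)→(8, 14): d=(7,14) inclusive
  edge (8, 14)→(2, 12): d=(-6,-2) inclusive
  edge (2, 12)→(1, 0): d=(-1,-12) inclusive
    (1,2)@(3, 5): e=[7,44,19] → X
    (2,2)@(5, 5): e=[-21,48,43] → .
    (1,3)@(3, 7): e=[21,32,17] → X
    (2,3)@(5, 7): e=[-7,36,41] → .
    (1,4)@(3, 9): e=[35,20,15] → X
    (2,4)@(5, 9): e=[7,24,39] → X
    (3,4)@(7, 9): e=[-21,28,63] → .
    (1,5)@(3, 11): e=[49,8,13] → X
    (3,5)@(7, 11): e=[-7,16,61] → .
    (1,6)@(3, 13): e=[63,-4,11] → .
    (2,6)@(5, 13): e=[35,0,35] → X  [on edge]
    (3,6)@(7, 13): e=[7,4,59] → X
  covered (8 px):
    . . . .
    . . . .
    . X . .
    . X . .
    . X X .
    . X X .
    . . X X
    . . . .
    . . . .
T2:
  2·area = 40  (B↔C swapped to make it positive)
  edge (0, 6)→(2, 2): d=(2,-4) inclusive
  edge (2, 2)→(8, 10): d=(6,8) inclusive
  edge (8, 10)→(0, 6): d=(-8,-4) inclusive
    (0,2)@(1, 5): e=[2,26,12] → X
    (1,2)@(3, 5): e=[10,10,20] → X
    (2,2)@(5, 5): e=[18,-6,28] → .
    (0,3)@(1, 7): e=[6,38,-4] → .
    (1,3)@(3, 7): e=[14,22,4] → X
    (2,3)@(5, 7): e=[22,6,12] → X
    (3,3)@(7, 7): e=[30,-10,20] → .
    (1,4)@(3, 9): e=[18,34,-12] → .
    (2,4)@(5, 9): e=[26,18,-4] → .
    (3,4)@(7, 9): e=[34,2,4] → X
    (3,5)@(7, 11): e=[38,14,-12] → .
  covered (5 px):
    . . . .
    . . . .
    X X . .
    . X X .
    . . . X
    . . . .
    . . . .
    . . . .
    . . . .

Z-buffer (winner per pixel, '.' = empty):
  . . . .
  . . . .
  2 2 . .
  . 2 2 .
  . 1 1 2
  . 1 1 .
  . . 1 1
  . . . .
  . . . .

Final: 2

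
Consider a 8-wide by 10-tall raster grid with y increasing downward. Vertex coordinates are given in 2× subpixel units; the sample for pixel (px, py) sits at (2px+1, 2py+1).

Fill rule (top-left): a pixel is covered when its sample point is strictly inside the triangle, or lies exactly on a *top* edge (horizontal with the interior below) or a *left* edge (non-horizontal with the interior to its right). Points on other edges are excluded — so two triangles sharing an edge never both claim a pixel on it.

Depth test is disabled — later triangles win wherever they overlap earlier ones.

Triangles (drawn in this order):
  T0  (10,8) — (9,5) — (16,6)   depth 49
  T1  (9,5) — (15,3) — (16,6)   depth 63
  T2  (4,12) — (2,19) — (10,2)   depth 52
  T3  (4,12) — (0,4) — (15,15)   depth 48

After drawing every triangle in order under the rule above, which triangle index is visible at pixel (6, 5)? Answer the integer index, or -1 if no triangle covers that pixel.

T0:
  2·area = 20
  edge (10, 8)→(9, 5): d=(-1,-3) top-left  bias=+0
  edge (9, 5)→(16, 6): d=(7,1) right/bottom  bias=-1
  edge (16, 6)→(10, 8): d=(-6,2) right/bottom  bias=-1
    (4,2)@(9, 5): e=[0,0,20] → .  [on edge]
    (5,3)@(11, 7): e=[4,12,4] → X
    (6,3)@(13, 7): e=[10,10,0] → .  [on edge]
    (3,4)@(7, 9): e=[-10,30,0] → .  [on edge]
    (5,4)@(11, 9): e=[2,26,-8] → .
    (0,5)@(1, 11): e=[-30,50,0] → .  [on edge]
    (5,5)@(11, 11): e=[0,40,-20] → .  [on edge]
    (6,8)@(13, 17): e=[0,80,-60] → .  [on edge]
  covered (1 px):
    . . . . . . . .
    . . . . . . . .
    . . . . . . . .
    . . . . . X . .
    . . . . . . . .
    . . . . . . . .
    . . . . . . . .
    . . . . . . . .
    . . . . . . . .
    . . . . . . . .
T1:
  2·area = 20
  edge (9, 5)→(15, 3): d=(6,-2) top-left  bias=+0
  edge (15, 3)→(16, 6): d=(1,3) right/bottom  bias=-1
  edge (16, 6)→(9, 5): d=(-7,-1) top-left  bias=+0
    (7,1)@(15, 3): e=[0,0,20] → .  [on edge]
    (4,2)@(9, 5): e=[0,20,0] → X  [on edge]
    (5,2)@(11, 5): e=[4,14,2] → X
    (6,2)@(13, 5): e=[8,8,4] → X
    (7,2)@(15, 5): e=[12,2,6] → X
    (1,3)@(3, 7): e=[0,40,-20] → .  [on edge]
    (4,3)@(9, 7): e=[12,22,-14] → .
    (5,3)@(11, 7): e=[16,16,-12] → .
    (6,3)@(13, 7): e=[20,10,-10] → .
    (7,3)@(15, 7): e=[24,4,-8] → .
  covered (4 px):
    . . . . . . . .
    . . . . . . . .
    . . . . X X X X
    . . . . . . . .
    . . . . . . . .
    . . . . . . . .
    . . . . . . . .
    . . . . . . . .
    . . . . . . . .
    . . . . . . . .
T2:
  2·area = 22  (B↔C swapped to make it positive)
  edge (4, 12)→(10, 2): d=(6,-10) top-left  bias=+0
  edge (10, 2)→(2, 19): d=(-8,17) right/bottom  bias=-1
  edge (2, 19)→(4, 12): d=(2,-7) top-left  bias=+0
    (3,3)@(7, 7): e=[0,11,11] → X  [on edge]
    (4,3)@(9, 7): e=[20,-23,25] → .
    (3,4)@(7, 9): e=[12,-5,15] → .
    (2,5)@(5, 11): e=[4,13,5] → X
    (3,5)@(7, 11): e=[24,-21,19] → .
    (2,6)@(5, 13): e=[16,-3,9] → .
    (0,8)@(1, 17): e=[0,33,-11] → .  [on edge]
  covered (2 px):
    . . . . . . . .
    . . . . . . . .
    . . . . . . . .
    . . . X . . . .
    . . . . . . . .
    . . X . . . . .
    . . . . . . . .
    . . . . . . . .
    . . . . . . . .
    . . . . . . . .
T3:
  2·area = 76
  edge (4, 12)→(0, 4): d=(-4,-8) top-left  bias=+0
  edge (0, 4)→(15, 15): d=(15,11) right/bottom  bias=-1
  edge (15, 15)→(4, 12): d=(-11,-3) top-left  bias=+0
    (0,2)@(1, 5): e=[4,4,68] → X
    (1,2)@(3, 5): e=[20,-18,74] → .
    (0,3)@(1, 7): e=[-4,34,46] → .
    (1,3)@(3, 7): e=[12,12,52] → X
    (2,3)@(5, 7): e=[28,-10,58] → .
    (1,4)@(3, 9): e=[4,42,30] → X
    (2,4)@(5, 9): e=[20,20,36] → X
    (3,4)@(7, 9): e=[36,-2,42] → .
    (1,5)@(3, 11): e=[-4,72,8] → .
    (2,5)@(5, 11): e=[12,50,14] → X
    (3,5)@(7, 11): e=[28,28,20] → X
    (4,5)@(9, 11): e=[44,6,26] → X
    (7,7)@(15, 15): e=[76,0,0] → .  [on edge]
  covered (9 px):
    . . . . . . . .
    . . . . . . . .
    X . . . . . . .
    . X . . . . . .
    . X X . . . . .
    . . X X X . . .
    . . . . X X . .
    . . . . . . . .
    . . . . . . . .
    . . . . . . . .

Z-buffer (winner per pixel, '.' = empty):
  . . . . . . . .
  . . . . . . . .
  3 . . . 1 1 1 1
  . 3 . 2 . 0 . .
  . 3 3 . . . . .
  . . 3 3 3 . . .
  . . . . 3 3 . .
  . . . . . . . .
  . . . . . . . .
  . . . . . . . .

Answer: -1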